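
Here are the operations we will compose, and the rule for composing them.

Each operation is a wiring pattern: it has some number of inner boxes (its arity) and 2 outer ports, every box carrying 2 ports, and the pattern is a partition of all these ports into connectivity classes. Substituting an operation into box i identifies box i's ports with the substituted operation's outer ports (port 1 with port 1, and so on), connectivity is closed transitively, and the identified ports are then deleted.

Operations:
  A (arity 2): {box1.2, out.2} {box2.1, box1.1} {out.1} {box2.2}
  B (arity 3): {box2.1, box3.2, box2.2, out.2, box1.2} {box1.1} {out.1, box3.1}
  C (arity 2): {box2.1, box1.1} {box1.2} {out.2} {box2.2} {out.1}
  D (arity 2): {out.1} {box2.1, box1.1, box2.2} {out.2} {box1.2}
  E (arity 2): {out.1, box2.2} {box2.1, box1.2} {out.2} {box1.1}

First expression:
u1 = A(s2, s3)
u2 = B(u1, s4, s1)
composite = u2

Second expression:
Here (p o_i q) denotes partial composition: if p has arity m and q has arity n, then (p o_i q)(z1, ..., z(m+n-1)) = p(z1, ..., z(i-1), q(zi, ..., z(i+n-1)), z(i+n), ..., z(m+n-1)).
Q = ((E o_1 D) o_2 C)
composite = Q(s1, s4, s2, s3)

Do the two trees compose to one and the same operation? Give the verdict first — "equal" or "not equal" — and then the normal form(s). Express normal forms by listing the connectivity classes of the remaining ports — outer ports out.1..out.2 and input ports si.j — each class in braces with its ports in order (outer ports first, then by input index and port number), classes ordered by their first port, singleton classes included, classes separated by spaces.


The first composite normalizes to {out.1, s1.1} {out.2, s1.2, s2.2, s4.1, s4.2} {s2.1, s3.1} {s3.2}
The second composite normalizes to {out.1, s3.2} {out.2} {s1.1} {s1.2} {s2.1, s4.1} {s2.2} {s3.1} {s4.2}
They disagree, so not equal.

not equal: they reduce to {out.1, s1.1} {out.2, s1.2, s2.2, s4.1, s4.2} {s2.1, s3.1} {s3.2} and {out.1, s3.2} {out.2} {s1.1} {s1.2} {s2.1, s4.1} {s2.2} {s3.1} {s4.2}


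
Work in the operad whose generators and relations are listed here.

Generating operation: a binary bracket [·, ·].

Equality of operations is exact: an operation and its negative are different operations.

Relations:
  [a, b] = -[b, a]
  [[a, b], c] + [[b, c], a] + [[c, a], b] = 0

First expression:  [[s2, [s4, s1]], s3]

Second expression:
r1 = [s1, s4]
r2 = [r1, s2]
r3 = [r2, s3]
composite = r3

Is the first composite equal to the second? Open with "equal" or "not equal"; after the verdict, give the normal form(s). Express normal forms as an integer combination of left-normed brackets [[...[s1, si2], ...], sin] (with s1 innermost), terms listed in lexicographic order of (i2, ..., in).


The first expression reduces to [[[s1, s4], s2], s3]
The second expression reduces to [[[s1, s4], s2], s3]
One common form — equal.

equal; both compose to [[[s1, s4], s2], s3]


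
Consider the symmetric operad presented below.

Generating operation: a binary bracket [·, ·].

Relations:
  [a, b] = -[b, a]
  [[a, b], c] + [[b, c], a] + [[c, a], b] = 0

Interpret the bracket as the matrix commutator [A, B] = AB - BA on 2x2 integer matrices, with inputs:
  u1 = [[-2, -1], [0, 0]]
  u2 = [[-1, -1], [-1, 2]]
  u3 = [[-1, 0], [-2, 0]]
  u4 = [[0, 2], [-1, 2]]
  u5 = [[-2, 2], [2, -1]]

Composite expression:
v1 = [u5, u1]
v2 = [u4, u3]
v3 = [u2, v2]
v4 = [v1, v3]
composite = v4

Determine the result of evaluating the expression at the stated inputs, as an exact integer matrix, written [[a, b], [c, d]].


[u5, u1] = [[2, 5], [-4, -2]]
[u4, u3] = [[-4, 2], [-3, 4]]
[u2, [u4, u3]] = [[5, -14], [-1, -5]]
[[u5, u1], [u2, [u4, u3]]] = [[-61, -106], [-36, 61]]

[[-61, -106], [-36, 61]]


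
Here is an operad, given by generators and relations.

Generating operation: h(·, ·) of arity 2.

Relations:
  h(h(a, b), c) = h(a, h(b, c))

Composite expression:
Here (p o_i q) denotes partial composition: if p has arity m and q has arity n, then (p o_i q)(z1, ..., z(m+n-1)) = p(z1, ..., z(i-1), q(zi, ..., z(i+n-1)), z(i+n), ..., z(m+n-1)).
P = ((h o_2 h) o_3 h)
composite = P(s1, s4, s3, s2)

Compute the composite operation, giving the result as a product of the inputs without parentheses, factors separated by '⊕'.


s1 ⊕ s4 ⊕ s3 ⊕ s2


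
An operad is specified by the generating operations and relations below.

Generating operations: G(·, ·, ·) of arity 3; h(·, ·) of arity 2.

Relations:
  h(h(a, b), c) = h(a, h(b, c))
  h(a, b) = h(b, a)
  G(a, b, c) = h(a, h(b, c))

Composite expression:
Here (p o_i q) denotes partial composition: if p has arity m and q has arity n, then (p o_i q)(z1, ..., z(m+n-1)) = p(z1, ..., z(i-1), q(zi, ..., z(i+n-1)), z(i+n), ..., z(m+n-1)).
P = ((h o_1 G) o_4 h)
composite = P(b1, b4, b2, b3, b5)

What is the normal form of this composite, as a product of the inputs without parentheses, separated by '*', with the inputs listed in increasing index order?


b1 * b2 * b3 * b4 * b5


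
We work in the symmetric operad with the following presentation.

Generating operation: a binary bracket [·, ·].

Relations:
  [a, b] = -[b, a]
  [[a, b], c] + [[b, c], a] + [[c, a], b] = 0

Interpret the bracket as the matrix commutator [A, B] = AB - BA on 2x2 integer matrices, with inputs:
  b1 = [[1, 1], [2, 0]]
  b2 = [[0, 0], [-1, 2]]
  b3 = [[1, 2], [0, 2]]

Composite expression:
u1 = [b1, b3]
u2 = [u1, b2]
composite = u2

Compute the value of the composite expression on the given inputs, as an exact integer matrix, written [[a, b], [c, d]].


[[-3, 6], [-4, 3]]


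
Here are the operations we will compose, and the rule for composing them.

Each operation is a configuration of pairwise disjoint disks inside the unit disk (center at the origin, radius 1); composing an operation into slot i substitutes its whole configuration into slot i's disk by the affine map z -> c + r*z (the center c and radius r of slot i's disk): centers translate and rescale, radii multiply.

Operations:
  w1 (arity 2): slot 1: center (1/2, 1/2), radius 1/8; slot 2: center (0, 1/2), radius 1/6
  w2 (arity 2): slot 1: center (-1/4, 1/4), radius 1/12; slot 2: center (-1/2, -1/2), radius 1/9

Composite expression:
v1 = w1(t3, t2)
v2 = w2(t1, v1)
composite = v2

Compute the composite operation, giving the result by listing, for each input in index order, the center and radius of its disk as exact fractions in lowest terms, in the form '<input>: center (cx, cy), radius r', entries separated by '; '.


Affine substitution under w2: radii multiply and t-centers shift.
for t1, the 1-step affine chain lands on center (-1/4, 1/4), radius 1/12
for t3, the 2-step affine chain lands on center (-4/9, -4/9), radius 1/72
for t2, the 2-step affine chain lands on center (-1/2, -4/9), radius 1/54

t1: center (-1/4, 1/4), radius 1/12; t2: center (-1/2, -4/9), radius 1/54; t3: center (-4/9, -4/9), radius 1/72


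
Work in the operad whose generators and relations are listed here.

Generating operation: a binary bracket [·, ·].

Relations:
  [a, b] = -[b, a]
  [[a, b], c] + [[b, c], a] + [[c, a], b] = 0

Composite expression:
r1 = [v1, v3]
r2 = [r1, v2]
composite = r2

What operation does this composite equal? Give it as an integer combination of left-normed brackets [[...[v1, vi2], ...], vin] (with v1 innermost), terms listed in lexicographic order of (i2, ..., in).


[[v1, v3], v2]


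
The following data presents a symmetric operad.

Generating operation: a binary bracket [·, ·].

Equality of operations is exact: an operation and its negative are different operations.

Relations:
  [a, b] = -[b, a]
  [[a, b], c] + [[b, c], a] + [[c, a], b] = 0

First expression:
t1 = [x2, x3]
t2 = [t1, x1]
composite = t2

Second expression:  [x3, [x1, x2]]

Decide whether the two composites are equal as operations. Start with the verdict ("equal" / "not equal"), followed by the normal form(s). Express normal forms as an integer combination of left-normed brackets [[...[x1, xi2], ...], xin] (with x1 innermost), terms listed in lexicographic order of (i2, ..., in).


not equal — first -[[x1, x2], x3] + [[x1, x3], x2], second -[[x1, x2], x3]


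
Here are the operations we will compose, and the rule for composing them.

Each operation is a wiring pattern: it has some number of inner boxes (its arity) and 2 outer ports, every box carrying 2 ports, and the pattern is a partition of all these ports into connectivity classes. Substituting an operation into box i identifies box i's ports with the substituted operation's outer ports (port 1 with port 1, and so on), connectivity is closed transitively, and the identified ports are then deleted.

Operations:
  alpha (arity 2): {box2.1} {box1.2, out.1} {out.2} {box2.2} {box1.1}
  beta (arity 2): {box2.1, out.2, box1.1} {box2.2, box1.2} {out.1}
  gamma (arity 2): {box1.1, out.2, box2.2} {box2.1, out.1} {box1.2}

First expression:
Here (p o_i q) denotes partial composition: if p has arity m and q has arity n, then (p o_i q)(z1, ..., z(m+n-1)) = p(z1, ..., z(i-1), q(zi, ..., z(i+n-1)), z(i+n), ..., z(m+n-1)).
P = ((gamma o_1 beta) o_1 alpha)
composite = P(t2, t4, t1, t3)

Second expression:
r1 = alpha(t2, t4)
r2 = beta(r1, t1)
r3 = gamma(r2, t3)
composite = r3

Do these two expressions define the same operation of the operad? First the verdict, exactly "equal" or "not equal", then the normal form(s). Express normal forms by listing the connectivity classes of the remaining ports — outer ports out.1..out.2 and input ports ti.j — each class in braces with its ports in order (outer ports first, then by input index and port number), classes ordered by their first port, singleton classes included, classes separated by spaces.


equal: each reduces to {out.1, t3.1} {out.2, t3.2} {t1.1, t2.2} {t1.2} {t2.1} {t4.1} {t4.2}

The first composite normalizes to {out.1, t3.1} {out.2, t3.2} {t1.1, t2.2} {t1.2} {t2.1} {t4.1} {t4.2}
The second composite normalizes to {out.1, t3.1} {out.2, t3.2} {t1.1, t2.2} {t1.2} {t2.1} {t4.1} {t4.2}
The normal forms match — equal.


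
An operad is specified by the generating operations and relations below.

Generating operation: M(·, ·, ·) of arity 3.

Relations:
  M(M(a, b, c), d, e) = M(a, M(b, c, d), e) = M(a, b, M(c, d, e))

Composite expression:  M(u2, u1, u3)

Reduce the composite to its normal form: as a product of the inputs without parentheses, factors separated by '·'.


Every regrouping of M is equal, so read the u-inputs in written order.
M(u2, u1, u3) linearizes to u2 · u1 · u3

u2 · u1 · u3


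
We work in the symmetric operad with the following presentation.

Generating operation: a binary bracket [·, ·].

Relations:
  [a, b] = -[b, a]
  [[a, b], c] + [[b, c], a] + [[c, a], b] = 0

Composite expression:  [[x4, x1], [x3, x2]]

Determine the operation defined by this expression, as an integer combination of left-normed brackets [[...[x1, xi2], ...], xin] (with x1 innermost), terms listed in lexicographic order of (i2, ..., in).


[[[x1, x4], x2], x3] - [[[x1, x4], x3], x2]

Expand each bracket as ab - ba; the x1-initial words give the coefficients.
Composite bracket: [[x4, x1], [x3, x2]]
Under [a, b] = ab - ba we get 8 signed associative words (2^3 = 8).
The x1-initial words carry the normal form:
  x1x4x2x3 appears with sign +1, giving the term +[[[x1, x4], x2], x3]
  x1x4x3x2 appears with sign -1, giving the term -[[[x1, x4], x3], x2]


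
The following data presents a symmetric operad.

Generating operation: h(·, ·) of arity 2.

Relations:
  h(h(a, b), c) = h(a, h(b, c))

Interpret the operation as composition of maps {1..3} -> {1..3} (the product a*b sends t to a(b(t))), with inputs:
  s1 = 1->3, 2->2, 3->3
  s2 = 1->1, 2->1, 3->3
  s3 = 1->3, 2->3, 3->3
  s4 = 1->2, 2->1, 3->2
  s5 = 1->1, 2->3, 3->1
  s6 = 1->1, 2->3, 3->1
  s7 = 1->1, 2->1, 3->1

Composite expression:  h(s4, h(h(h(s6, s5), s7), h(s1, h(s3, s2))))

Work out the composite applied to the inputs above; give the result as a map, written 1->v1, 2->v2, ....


h(s6, s5) = 1->1, 2->1, 3->1
h(h(s6, s5), s7) = 1->1, 2->1, 3->1
h(s3, s2) = 1->3, 2->3, 3->3
h(s1, h(s3, s2)) = 1->3, 2->3, 3->3
h(h(h(s6, s5), s7), h(s1, h(s3, s2))) = 1->1, 2->1, 3->1
h(s4, h(h(h(s6, s5), s7), h(s1, h(s3, s2)))) = 1->2, 2->2, 3->2

1->2, 2->2, 3->2


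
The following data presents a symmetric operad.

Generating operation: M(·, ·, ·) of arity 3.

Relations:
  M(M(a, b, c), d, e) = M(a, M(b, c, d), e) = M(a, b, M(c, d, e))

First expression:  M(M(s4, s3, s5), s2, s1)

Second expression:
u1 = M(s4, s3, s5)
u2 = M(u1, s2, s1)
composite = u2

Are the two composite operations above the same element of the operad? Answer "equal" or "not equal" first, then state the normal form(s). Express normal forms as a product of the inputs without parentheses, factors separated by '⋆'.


equal: each reduces to s4 ⋆ s3 ⋆ s5 ⋆ s2 ⋆ s1

In normal form, the first expression is s4 ⋆ s3 ⋆ s5 ⋆ s2 ⋆ s1
In normal form, the second expression is s4 ⋆ s3 ⋆ s5 ⋆ s2 ⋆ s1
Same normal form: equal.


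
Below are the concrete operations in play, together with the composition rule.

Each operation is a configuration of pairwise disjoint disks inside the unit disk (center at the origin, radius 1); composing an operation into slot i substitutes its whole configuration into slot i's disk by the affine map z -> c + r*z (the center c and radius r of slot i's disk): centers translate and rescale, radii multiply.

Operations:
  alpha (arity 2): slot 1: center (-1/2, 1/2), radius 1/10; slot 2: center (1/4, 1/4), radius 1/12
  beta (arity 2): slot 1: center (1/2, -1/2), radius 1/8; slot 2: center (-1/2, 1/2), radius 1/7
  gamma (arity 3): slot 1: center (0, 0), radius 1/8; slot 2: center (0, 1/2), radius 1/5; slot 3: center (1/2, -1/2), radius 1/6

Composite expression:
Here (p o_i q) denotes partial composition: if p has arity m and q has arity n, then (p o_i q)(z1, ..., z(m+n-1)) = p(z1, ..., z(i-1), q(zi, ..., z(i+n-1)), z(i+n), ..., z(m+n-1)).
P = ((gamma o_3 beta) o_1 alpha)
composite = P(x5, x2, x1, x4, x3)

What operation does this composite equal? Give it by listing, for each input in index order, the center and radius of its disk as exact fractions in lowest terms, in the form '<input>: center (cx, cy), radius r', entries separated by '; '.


x1: center (0, 1/2), radius 1/5; x2: center (1/32, 1/32), radius 1/96; x3: center (5/12, -5/12), radius 1/42; x4: center (7/12, -7/12), radius 1/48; x5: center (-1/16, 1/16), radius 1/80

Below gamma, radii multiply path by path; the x-disk centers shift.
input x5: applying the 2 nested substitutions gives center (-1/16, 1/16), radius 1/80
input x2: applying the 2 nested substitutions gives center (1/32, 1/32), radius 1/96
input x1: applying the 1 nested substitution gives center (0, 1/2), radius 1/5
input x4: applying the 2 nested substitutions gives center (7/12, -7/12), radius 1/48
input x3: applying the 2 nested substitutions gives center (5/12, -5/12), radius 1/42


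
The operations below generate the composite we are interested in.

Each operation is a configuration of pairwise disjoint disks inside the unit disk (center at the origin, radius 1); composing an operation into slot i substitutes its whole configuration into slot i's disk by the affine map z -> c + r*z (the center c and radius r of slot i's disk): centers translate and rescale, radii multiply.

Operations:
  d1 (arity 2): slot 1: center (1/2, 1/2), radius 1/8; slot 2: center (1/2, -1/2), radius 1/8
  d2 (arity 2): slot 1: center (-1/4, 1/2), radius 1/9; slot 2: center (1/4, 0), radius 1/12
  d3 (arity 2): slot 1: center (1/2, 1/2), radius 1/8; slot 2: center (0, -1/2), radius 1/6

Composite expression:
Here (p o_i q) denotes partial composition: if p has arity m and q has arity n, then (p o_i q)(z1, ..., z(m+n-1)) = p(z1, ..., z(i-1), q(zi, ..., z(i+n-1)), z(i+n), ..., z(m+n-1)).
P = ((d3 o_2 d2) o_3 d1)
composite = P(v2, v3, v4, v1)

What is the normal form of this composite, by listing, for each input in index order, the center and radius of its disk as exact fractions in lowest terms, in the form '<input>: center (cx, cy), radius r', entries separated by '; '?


Only the slot chain above each v matters under d3; compose those maps.
v2: after 1 affine step, its disk has center (1/2, 1/2), radius 1/8
v3: after 2 affine steps, its disk has center (-1/24, -5/12), radius 1/54
v4: after 3 affine steps, its disk has center (7/144, -71/144), radius 1/576
v1: after 3 affine steps, its disk has center (7/144, -73/144), radius 1/576

v1: center (7/144, -73/144), radius 1/576; v2: center (1/2, 1/2), radius 1/8; v3: center (-1/24, -5/12), radius 1/54; v4: center (7/144, -71/144), radius 1/576


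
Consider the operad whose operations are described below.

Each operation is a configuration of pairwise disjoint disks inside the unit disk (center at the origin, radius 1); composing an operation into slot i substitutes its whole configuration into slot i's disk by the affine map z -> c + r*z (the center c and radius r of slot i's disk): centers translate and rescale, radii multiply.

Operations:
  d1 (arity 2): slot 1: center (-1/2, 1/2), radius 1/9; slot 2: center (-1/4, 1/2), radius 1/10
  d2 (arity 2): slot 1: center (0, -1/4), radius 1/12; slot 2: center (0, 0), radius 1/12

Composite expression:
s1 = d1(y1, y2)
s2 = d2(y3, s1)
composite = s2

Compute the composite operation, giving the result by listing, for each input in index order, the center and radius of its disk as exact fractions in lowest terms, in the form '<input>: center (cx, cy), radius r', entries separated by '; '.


Follow each y-input down from d2: c' goes to c + r*c', radius to r*r'.
y3 passes through 1 substitution, ending at center (0, -1/4), radius 1/12
y1 passes through 2 substitutions, ending at center (-1/24, 1/24), radius 1/108
y2 passes through 2 substitutions, ending at center (-1/48, 1/24), radius 1/120

y1: center (-1/24, 1/24), radius 1/108; y2: center (-1/48, 1/24), radius 1/120; y3: center (0, -1/4), radius 1/12


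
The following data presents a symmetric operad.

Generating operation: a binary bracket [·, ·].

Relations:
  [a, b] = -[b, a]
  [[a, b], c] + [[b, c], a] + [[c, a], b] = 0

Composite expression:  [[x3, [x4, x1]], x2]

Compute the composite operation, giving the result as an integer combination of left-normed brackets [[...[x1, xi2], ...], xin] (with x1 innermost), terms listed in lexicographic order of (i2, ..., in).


Skip Jacobi rewriting: expand, keep x1-initial words, read off terms.
Composite bracket: [[x3, [x4, x1]], x2]
Expanding via [a, b] = ab - ba: 8 signed words (2^3 = 8).
Only words starting with x1 matter:
  x1x4x3x2 (sign +1) contributes +[[[x1, x4], x3], x2]

[[[x1, x4], x3], x2]


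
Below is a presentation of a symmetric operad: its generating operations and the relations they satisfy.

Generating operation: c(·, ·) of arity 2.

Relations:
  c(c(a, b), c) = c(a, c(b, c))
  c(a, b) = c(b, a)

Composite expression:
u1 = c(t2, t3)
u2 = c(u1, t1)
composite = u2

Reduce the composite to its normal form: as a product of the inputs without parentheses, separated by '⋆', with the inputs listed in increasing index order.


t1 ⋆ t2 ⋆ t3

Shape and order are irrelevant to c; the t-input set decides.
c(t2, t3) flattens to t2 ⋆ t3
c(c(t2, t3), t1) flattens to t2 ⋆ t3 ⋆ t1
rearranged into index order: t1 ⋆ t2 ⋆ t3


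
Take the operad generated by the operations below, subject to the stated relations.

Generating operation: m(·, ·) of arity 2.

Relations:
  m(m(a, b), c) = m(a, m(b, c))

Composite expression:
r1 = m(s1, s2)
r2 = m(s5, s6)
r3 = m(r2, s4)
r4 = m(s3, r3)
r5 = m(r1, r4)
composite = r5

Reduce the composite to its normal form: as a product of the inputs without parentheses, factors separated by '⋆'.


Every regrouping of m is equal, so read the s-inputs in written order.
m(s1, s2) linearizes to s1 ⋆ s2
m(s5, s6) linearizes to s5 ⋆ s6
m(m(s5, s6), s4) linearizes to s5 ⋆ s6 ⋆ s4
m(s3, m(m(s5, s6), s4)) linearizes to s3 ⋆ s5 ⋆ s6 ⋆ s4
m(m(s1, s2), m(s3, m(m(s5, s6), s4))) linearizes to s1 ⋆ s2 ⋆ s3 ⋆ s5 ⋆ s6 ⋆ s4

s1 ⋆ s2 ⋆ s3 ⋆ s5 ⋆ s6 ⋆ s4


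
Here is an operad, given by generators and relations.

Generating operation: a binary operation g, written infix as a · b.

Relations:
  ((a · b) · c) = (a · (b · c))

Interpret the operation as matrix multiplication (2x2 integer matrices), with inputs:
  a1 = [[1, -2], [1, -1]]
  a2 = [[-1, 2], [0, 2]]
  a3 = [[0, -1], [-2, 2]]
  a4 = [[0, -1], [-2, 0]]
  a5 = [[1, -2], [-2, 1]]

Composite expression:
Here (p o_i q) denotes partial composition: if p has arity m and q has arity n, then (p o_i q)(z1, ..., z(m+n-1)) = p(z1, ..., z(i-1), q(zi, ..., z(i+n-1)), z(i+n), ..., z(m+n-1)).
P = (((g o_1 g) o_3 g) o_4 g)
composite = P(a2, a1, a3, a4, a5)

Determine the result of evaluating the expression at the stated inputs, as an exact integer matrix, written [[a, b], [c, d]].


[[2, -4], [20, -28]]


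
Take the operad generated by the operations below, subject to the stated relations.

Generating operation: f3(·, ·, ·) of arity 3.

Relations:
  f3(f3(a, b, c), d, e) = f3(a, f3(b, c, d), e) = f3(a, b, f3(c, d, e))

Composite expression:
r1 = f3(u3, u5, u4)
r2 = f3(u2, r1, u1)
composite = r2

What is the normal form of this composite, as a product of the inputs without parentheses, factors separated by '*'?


u2 * u3 * u5 * u4 * u1


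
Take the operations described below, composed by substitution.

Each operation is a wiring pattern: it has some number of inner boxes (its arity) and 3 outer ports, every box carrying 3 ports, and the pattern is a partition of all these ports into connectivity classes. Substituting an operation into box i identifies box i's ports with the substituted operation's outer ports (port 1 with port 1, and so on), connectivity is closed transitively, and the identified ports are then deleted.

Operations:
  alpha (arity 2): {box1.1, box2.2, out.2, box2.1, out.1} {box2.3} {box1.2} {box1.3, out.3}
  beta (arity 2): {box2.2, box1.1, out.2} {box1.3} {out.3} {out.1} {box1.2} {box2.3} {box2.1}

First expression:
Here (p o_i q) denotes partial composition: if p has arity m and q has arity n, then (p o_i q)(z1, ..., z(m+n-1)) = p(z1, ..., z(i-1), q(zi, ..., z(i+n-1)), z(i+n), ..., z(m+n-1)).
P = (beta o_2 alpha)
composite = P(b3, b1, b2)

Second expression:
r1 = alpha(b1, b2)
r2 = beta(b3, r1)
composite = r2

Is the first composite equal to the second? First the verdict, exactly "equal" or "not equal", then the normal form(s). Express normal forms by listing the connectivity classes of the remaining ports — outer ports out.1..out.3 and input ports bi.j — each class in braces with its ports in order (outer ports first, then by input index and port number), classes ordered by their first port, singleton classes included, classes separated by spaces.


equal: each reduces to {out.1} {out.2, b1.1, b2.1, b2.2, b3.1} {out.3} {b1.2} {b1.3} {b2.3} {b3.2} {b3.3}

The first composite normalizes to {out.1} {out.2, b1.1, b2.1, b2.2, b3.1} {out.3} {b1.2} {b1.3} {b2.3} {b3.2} {b3.3}
The second composite normalizes to {out.1} {out.2, b1.1, b2.1, b2.2, b3.1} {out.3} {b1.2} {b1.3} {b2.3} {b3.2} {b3.3}
The forms coincide; equal.


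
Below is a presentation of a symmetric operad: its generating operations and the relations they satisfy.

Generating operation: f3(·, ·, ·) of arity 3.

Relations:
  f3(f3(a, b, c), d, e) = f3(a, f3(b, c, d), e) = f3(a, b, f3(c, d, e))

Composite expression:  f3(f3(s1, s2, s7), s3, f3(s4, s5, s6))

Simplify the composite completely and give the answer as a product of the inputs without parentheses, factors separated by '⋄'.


s1 ⋄ s2 ⋄ s7 ⋄ s3 ⋄ s4 ⋄ s5 ⋄ s6


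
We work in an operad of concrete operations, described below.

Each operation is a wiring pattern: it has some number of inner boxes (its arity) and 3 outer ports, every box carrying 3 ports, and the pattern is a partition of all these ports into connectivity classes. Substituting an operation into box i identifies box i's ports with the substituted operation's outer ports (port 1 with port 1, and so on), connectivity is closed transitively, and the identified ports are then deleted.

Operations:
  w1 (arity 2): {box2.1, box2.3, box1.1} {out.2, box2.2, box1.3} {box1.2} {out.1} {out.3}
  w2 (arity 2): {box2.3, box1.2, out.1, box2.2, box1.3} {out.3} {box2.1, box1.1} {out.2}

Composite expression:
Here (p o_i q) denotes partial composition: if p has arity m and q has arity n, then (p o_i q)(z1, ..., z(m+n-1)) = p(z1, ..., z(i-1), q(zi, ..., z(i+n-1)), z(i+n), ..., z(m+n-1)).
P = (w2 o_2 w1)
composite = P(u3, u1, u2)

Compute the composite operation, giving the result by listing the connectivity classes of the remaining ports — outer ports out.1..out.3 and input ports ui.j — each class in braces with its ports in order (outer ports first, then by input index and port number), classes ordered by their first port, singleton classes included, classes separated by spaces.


{out.1, u1.3, u2.2, u3.2, u3.3} {out.2} {out.3} {u1.1, u2.1, u2.3} {u1.2} {u3.1}

Reachability decides: close wires over w2-identified ports.
composing w1 on (u1, u2), with out.j its own outer ports: {out.1} {out.2, u1.3, u2.2} {out.3} {u1.1, u2.1, u2.3} {u1.2}
composing w2 on (u3, u1, u2), with out.j its own outer ports: {out.1, u1.3, u2.2, u3.2, u3.3} {out.2} {out.3} {u1.1, u2.1, u2.3} {u1.2} {u3.1}


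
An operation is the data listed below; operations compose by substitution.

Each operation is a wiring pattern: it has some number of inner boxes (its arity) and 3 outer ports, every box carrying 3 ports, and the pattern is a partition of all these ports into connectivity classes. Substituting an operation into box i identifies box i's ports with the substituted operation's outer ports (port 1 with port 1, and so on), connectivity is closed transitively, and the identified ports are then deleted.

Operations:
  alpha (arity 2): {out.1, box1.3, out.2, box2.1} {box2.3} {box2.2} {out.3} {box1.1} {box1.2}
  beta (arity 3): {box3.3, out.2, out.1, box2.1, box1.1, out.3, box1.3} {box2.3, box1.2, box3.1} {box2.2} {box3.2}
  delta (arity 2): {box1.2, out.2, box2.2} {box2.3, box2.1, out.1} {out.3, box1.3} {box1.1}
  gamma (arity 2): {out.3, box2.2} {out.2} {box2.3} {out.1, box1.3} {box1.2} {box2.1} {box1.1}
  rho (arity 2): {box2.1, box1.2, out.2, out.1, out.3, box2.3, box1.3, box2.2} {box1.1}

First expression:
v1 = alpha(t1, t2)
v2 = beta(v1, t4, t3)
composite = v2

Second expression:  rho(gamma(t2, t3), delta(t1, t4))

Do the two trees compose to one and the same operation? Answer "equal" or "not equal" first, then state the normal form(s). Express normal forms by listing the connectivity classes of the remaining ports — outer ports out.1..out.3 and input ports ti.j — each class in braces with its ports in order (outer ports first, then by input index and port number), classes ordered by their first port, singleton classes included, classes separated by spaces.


not equal; the first gives {out.1, out.2, out.3, t1.3, t2.1, t3.1, t3.3, t4.1, t4.3} {t1.1} {t1.2} {t2.2} {t2.3} {t3.2} {t4.2} and the second {out.1, out.2, out.3, t1.2, t1.3, t3.2, t4.1, t4.2, t4.3} {t1.1} {t2.1} {t2.2} {t2.3} {t3.1} {t3.3}

The first expression reduces to {out.1, out.2, out.3, t1.3, t2.1, t3.1, t3.3, t4.1, t4.3} {t1.1} {t1.2} {t2.2} {t2.3} {t3.2} {t4.2}
The second expression reduces to {out.1, out.2, out.3, t1.2, t1.3, t3.2, t4.1, t4.2, t4.3} {t1.1} {t2.1} {t2.2} {t2.3} {t3.1} {t3.3}
The normal forms differ: not equal.


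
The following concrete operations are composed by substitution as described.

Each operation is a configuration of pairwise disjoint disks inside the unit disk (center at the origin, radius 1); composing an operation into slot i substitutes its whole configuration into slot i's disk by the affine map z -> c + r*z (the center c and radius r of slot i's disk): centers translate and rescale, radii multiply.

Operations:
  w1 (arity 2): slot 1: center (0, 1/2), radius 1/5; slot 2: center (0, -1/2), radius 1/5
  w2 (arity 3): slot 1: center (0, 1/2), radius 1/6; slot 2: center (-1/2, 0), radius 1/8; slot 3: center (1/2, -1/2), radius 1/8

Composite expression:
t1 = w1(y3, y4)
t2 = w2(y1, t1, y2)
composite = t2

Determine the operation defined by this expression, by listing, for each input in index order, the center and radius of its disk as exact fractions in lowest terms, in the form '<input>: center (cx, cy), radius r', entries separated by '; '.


y1: center (0, 1/2), radius 1/6; y2: center (1/2, -1/2), radius 1/8; y3: center (-1/2, 1/16), radius 1/40; y4: center (-1/2, -1/16), radius 1/40


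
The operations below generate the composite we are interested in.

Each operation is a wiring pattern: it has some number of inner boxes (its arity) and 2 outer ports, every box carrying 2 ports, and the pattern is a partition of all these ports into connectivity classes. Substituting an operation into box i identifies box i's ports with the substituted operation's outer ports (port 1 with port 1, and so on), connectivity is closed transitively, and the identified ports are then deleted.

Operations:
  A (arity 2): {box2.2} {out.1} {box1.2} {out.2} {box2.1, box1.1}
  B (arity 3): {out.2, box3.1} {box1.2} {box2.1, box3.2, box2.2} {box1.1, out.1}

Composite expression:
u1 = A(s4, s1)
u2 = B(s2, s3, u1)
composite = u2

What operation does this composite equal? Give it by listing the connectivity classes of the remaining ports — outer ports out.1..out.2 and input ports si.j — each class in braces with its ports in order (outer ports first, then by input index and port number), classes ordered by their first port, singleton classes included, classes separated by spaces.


{out.1, s2.1} {out.2} {s1.1, s4.1} {s1.2} {s2.2} {s3.1, s3.2} {s4.2}

Reachability decides: close wires over B-identified ports.
composing A on (s4, s1), with out.j its own outer ports: {out.1} {out.2} {s1.1, s4.1} {s1.2} {s4.2}
composing B on (s2, s3, s4, s1), with out.j its own outer ports: {out.1, s2.1} {out.2} {s1.1, s4.1} {s1.2} {s2.2} {s3.1, s3.2} {s4.2}


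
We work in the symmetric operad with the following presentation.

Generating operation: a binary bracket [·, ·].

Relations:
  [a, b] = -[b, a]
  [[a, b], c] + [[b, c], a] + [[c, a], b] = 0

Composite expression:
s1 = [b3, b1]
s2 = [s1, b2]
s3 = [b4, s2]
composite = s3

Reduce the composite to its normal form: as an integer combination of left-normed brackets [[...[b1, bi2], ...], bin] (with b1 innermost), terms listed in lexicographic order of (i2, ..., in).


[[[b1, b3], b2], b4]


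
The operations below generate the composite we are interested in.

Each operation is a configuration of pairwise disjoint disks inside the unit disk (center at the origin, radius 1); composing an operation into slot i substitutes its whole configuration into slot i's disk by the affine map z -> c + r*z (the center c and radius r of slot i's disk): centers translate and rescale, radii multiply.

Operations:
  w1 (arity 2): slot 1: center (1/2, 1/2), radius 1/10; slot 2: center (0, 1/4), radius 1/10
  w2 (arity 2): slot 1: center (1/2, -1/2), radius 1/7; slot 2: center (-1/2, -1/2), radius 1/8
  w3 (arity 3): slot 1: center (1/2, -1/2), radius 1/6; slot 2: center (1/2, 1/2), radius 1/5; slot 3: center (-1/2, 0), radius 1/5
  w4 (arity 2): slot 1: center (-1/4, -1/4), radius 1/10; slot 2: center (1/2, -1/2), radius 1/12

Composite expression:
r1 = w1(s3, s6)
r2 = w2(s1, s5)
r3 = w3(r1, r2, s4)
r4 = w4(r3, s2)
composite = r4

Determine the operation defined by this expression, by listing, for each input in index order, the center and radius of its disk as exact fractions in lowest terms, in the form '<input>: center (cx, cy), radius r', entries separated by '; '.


Affine substitution under w4: radii multiply and s-centers shift.
tracing s3 down its 3-map path: center (-23/120, -7/24), radius 1/600
tracing s6 down its 3-map path: center (-1/5, -71/240), radius 1/600
tracing s1 down its 3-map path: center (-19/100, -21/100), radius 1/350
tracing s5 down its 3-map path: center (-21/100, -21/100), radius 1/400
tracing s4 down its 2-map path: center (-3/10, -1/4), radius 1/50
tracing s2 down its 1-map path: center (1/2, -1/2), radius 1/12

s1: center (-19/100, -21/100), radius 1/350; s2: center (1/2, -1/2), radius 1/12; s3: center (-23/120, -7/24), radius 1/600; s4: center (-3/10, -1/4), radius 1/50; s5: center (-21/100, -21/100), radius 1/400; s6: center (-1/5, -71/240), radius 1/600


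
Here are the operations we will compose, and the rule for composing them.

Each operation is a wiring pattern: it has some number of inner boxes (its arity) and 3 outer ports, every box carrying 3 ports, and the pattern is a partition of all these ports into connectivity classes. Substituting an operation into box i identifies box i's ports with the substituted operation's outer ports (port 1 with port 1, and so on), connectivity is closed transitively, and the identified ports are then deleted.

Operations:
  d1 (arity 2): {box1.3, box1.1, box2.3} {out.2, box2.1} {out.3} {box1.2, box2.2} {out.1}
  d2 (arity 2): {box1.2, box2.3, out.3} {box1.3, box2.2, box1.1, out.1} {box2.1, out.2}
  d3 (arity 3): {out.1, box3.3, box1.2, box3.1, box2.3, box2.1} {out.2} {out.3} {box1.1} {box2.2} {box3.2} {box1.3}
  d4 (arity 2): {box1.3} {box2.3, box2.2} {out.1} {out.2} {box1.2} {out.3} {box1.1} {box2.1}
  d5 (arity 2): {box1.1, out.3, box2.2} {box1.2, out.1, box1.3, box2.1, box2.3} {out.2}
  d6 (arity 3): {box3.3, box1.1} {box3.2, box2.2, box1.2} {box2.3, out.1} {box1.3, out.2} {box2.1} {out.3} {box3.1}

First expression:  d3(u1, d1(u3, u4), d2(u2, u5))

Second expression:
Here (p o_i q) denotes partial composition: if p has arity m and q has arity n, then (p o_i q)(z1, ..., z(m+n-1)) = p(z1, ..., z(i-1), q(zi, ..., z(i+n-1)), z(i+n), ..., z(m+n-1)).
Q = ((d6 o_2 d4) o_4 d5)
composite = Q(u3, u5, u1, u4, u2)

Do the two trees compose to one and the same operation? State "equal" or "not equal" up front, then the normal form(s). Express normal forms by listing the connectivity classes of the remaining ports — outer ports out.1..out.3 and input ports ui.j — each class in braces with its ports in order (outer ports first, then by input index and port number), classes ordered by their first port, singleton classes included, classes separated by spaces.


not equal — first {out.1, u1.2, u2.1, u2.2, u2.3, u5.2, u5.3} {out.2} {out.3} {u1.1} {u1.3} {u3.1, u3.3, u4.3} {u3.2, u4.2} {u4.1} {u5.1}, second {out.1} {out.2, u3.3} {out.3} {u1.1} {u1.2, u1.3} {u2.1, u2.3, u4.2, u4.3} {u2.2, u3.1, u4.1} {u3.2} {u5.1} {u5.2} {u5.3}


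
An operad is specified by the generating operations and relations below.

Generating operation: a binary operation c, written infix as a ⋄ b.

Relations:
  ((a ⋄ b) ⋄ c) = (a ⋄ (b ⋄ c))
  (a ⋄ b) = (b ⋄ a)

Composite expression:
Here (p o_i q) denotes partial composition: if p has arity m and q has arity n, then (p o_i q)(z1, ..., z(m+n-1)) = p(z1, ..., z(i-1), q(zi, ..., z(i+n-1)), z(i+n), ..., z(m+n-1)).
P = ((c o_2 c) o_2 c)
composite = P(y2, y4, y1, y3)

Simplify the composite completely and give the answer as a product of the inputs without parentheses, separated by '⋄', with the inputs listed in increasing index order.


y1 ⋄ y2 ⋄ y3 ⋄ y4

With c associative and commutative, the y-input set is all that matters.
(y4 ⋄ y1) spells out as y4 ⋄ y1
((y4 ⋄ y1) ⋄ y3) spells out as y4 ⋄ y1 ⋄ y3
(y2 ⋄ ((y4 ⋄ y1) ⋄ y3)) spells out as y2 ⋄ y4 ⋄ y1 ⋄ y3
putting the inputs in ascending order: y1 ⋄ y2 ⋄ y3 ⋄ y4


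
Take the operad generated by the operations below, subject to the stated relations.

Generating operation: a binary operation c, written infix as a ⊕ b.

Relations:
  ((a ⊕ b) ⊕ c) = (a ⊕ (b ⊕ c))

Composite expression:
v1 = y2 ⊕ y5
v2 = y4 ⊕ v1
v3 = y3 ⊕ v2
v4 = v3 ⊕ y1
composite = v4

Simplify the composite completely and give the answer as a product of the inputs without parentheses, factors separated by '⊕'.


y3 ⊕ y4 ⊕ y2 ⊕ y5 ⊕ y1

Every regrouping of c is equal, so read the y-inputs in written order.
(y2 ⊕ y5) reduces to y2 ⊕ y5
(y4 ⊕ (y2 ⊕ y5)) reduces to y4 ⊕ y2 ⊕ y5
(y3 ⊕ (y4 ⊕ (y2 ⊕ y5))) reduces to y3 ⊕ y4 ⊕ y2 ⊕ y5
((y3 ⊕ (y4 ⊕ (y2 ⊕ y5))) ⊕ y1) reduces to y3 ⊕ y4 ⊕ y2 ⊕ y5 ⊕ y1


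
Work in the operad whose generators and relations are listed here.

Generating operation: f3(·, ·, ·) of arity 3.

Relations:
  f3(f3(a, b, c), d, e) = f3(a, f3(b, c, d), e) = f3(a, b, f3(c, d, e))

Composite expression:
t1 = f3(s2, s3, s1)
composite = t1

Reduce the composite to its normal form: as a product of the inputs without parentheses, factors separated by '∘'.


s2 ∘ s3 ∘ s1


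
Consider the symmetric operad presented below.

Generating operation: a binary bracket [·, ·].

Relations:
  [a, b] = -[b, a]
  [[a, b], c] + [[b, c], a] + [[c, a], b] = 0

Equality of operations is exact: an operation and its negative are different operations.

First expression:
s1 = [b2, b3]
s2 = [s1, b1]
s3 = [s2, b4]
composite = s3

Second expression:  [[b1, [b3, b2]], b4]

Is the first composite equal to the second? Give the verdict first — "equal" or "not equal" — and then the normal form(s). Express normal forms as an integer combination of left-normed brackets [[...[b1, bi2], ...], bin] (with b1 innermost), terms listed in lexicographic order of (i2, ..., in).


The first expression reduces to -[[[b1, b2], b3], b4] + [[[b1, b3], b2], b4]
The second expression reduces to -[[[b1, b2], b3], b4] + [[[b1, b3], b2], b4]
Same normal form: equal.

equal; the common form is -[[[b1, b2], b3], b4] + [[[b1, b3], b2], b4]


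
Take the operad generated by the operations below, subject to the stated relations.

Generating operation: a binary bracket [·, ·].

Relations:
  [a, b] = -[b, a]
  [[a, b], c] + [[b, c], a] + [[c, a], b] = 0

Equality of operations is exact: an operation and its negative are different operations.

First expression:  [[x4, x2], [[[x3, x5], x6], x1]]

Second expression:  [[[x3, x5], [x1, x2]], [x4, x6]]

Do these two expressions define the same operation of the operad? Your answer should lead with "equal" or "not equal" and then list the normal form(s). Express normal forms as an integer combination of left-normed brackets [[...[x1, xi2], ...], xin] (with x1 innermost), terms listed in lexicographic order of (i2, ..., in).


not equal; the first gives -[[[[[x1, x3], x5], x6], x2], x4] + [[[[[x1, x3], x5], x6], x4], x2] + [[[[[x1, x5], x3], x6], x2], x4] - [[[[[x1, x5], x3], x6], x4], x2] + [[[[[x1, x6], x3], x5], x2], x4] - [[[[[x1, x6], x3], x5], x4], x2] - [[[[[x1, x6], x5], x3], x2], x4] + [[[[[x1, x6], x5], x3], x4], x2] and the second -[[[[[x1, x2], x3], x5], x4], x6] + [[[[[x1, x2], x3], x5], x6], x4] + [[[[[x1, x2], x5], x3], x4], x6] - [[[[[x1, x2], x5], x3], x6], x4]

The first expression, normalized: -[[[[[x1, x3], x5], x6], x2], x4] + [[[[[x1, x3], x5], x6], x4], x2] + [[[[[x1, x5], x3], x6], x2], x4] - [[[[[x1, x5], x3], x6], x4], x2] + [[[[[x1, x6], x3], x5], x2], x4] - [[[[[x1, x6], x3], x5], x4], x2] - [[[[[x1, x6], x5], x3], x2], x4] + [[[[[x1, x6], x5], x3], x4], x2]
The second expression, normalized: -[[[[[x1, x2], x3], x5], x4], x6] + [[[[[x1, x2], x3], x5], x6], x4] + [[[[[x1, x2], x5], x3], x4], x6] - [[[[[x1, x2], x5], x3], x6], x4]
They disagree, so not equal.


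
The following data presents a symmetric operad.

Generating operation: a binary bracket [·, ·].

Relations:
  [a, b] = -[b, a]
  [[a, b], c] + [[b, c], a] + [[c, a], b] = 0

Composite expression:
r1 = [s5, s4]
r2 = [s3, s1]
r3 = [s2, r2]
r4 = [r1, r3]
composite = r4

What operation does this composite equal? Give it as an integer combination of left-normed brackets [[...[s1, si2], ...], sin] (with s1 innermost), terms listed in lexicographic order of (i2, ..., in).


[[[[s1, s3], s2], s4], s5] - [[[[s1, s3], s2], s5], s4]

Left-normed coefficients sit on the s1-initial expansion words.
Composite bracket: [[s5, s4], [s2, [s3, s1]]]
Expanding via [a, b] = ab - ba: 16 signed words (2^4 = 16).
Collect the words opening with s1:
  word s1s3s2s4s5 has sign +1, contributing +[[[[s1, s3], s2], s4], s5]
  word s1s3s2s5s4 has sign -1, contributing -[[[[s1, s3], s2], s5], s4]


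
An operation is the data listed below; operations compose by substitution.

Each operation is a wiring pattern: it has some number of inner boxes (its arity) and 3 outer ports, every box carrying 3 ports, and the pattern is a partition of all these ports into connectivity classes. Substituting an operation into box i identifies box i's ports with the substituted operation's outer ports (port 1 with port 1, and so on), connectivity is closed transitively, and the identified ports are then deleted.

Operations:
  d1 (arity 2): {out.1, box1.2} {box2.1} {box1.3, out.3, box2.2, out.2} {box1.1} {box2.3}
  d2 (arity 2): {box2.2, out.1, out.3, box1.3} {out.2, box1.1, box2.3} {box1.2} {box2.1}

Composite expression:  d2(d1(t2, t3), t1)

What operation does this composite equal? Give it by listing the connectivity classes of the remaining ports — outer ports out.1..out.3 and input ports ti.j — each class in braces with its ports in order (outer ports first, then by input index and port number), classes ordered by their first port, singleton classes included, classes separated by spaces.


{out.1, out.3, t1.2, t2.3, t3.2} {out.2, t1.3, t2.2} {t1.1} {t2.1} {t3.1} {t3.3}

Two ports join when wires chain via d2-identified ports.
composing d1 on (t2, t3), with out.j its own outer ports: {out.1, t2.2} {out.2, out.3, t2.3, t3.2} {t2.1} {t3.1} {t3.3}
composing d2 on (t2, t3, t1), with out.j its own outer ports: {out.1, out.3, t1.2, t2.3, t3.2} {out.2, t1.3, t2.2} {t1.1} {t2.1} {t3.1} {t3.3}
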